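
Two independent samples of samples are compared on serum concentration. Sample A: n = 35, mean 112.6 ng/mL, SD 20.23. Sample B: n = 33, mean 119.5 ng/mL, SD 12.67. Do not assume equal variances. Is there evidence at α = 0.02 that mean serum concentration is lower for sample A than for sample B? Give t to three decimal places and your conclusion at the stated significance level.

t = -1.696; fail to reject H0

Let group 1 = sample A, group 2 = sample B. H0: μ_1 = μ_2; H1: μ_1 < μ_2 (Welch's two-sample t-test, left-tailed).
t = (x̄_1 − x̄_2)/√(s_1²/n_1 + s_2²/n_2) = (112.6 − 119.5)/√(20.23²/35 + 12.67²/33) = -1.696
Welch–Satterthwaite df ≈ 57.58
p-value = P(T ≤ -1.696) ≈ 0.0477
Since p ≈ 0.0477 > α = 0.02, fail to reject H0; the evidence is not statistically significant.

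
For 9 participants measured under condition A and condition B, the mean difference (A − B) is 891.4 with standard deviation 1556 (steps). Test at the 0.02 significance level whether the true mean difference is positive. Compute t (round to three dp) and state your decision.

t = 1.719; fail to reject H0

H0: μ_d = 0; H1: μ_d > 0 (paired t-test on the differences, right-tailed).
t = d̄/(s_d/√n) = 891.4/(1556/√9) = 1.719
df = n − 1 = 8
p-value = P(T ≥ 1.719) ≈ 0.062
Since p ≈ 0.062 > α = 0.02, fail to reject H0; the evidence is not statistically significant.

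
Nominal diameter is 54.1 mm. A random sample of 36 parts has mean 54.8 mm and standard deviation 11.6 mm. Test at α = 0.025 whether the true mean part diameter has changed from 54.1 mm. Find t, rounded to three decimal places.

0.362

H0: μ = 54.1; H1: μ ≠ 54.1 (one-sample t-test, two-sided).
t = (x̄ − μ₀)/(s/√n) = (54.8 − 54.1)/(11.6/√36) = 0.362
df = n − 1 = 35
Two-sided p-value ≈ 0.719
Since p ≈ 0.719 > α = 0.025, fail to reject H0; the evidence is not statistically significant.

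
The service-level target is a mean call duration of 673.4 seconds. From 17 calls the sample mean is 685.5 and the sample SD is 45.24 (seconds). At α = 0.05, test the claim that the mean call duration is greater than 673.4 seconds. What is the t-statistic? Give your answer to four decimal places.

H0: μ = 673.4; H1: μ > 673.4 (one-sample t-test, right-tailed).
t = (x̄ − μ₀)/(s/√n) = (685.5 − 673.4)/(45.24/√17) = 1.1028
df = n − 1 = 16
p-value = P(T ≥ 1.1028) ≈ 0.1432
Since p ≈ 0.1432 > α = 0.05, fail to reject H0; the data do not provide sufficient evidence against H0.

1.1028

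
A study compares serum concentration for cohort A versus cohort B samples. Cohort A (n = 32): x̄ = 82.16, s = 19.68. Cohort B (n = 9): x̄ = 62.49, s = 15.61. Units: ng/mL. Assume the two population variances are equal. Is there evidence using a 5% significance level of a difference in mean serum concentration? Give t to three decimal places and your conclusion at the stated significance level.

t = 2.756; reject H0

Let group 1 = cohort A, group 2 = cohort B. H0: μ_1 = μ_2; H1: μ_1 ≠ μ_2 (two-sample pooled-variance t-test, two-sided).
s_p² = [(32−1)·19.68² + (9−1)·15.61²]/(32+9−2) = 357.84
t = (82.16 − 62.49)/√[357.84·(1/32 + 1/9)] = 2.756
df = n₁ + n₂ − 2 = 39
Two-sided p-value ≈ 0.0089
Since p ≈ 0.0089 < α = 0.05, reject H0; the evidence is statistically significant.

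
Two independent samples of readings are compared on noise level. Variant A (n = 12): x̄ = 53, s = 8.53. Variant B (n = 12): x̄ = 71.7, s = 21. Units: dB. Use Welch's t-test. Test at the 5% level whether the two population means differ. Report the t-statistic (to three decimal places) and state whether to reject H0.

Let group 1 = variant A, group 2 = variant B. H0: μ_1 = μ_2; H1: μ_1 ≠ μ_2 (Welch's two-sample t-test, two-sided).
t = (x̄_1 − x̄_2)/√(s_1²/n_1 + s_2²/n_2) = (53 − 71.7)/√(8.53²/12 + 21²/12) = -2.858
Welch–Satterthwaite df ≈ 14.53
Two-sided p-value ≈ 0.012
Since p ≈ 0.012 < α = 0.05, reject H0; the evidence is statistically significant.

t = -2.858; reject H0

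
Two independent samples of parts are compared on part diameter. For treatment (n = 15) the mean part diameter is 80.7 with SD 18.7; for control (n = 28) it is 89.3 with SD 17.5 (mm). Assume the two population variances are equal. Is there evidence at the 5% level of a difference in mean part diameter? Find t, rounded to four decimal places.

-1.5000

Let group 1 = treatment, group 2 = control. H0: μ_1 = μ_2; H1: μ_1 ≠ μ_2 (two-sample pooled-variance t-test, two-sided).
s_p² = [(15−1)·18.7² + (28−1)·17.5²]/(15+28−2) = 321.083
t = (80.7 − 89.3)/√[321.083·(1/15 + 1/28)] = -1.5000
df = n₁ + n₂ − 2 = 41
Two-sided p-value ≈ 0.141
Since p ≈ 0.141 > α = 0.05, fail to reject H0; the data do not provide sufficient evidence against H0.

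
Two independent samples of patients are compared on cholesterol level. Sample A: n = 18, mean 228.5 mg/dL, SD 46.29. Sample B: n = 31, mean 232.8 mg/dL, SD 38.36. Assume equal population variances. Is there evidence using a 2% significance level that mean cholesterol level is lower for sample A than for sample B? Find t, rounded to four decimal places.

Let group 1 = sample A, group 2 = sample B. H0: μ_1 = μ_2; H1: μ_1 < μ_2 (two-sample pooled-variance t-test, left-tailed).
s_p² = [(18−1)·46.29² + (31−1)·38.36²]/(18+31−2) = 1714.29
t = (228.5 − 232.8)/√[1714.29·(1/18 + 1/31)] = -0.3505
df = n₁ + n₂ − 2 = 47
p-value = P(T ≤ -0.3505) ≈ 0.364
Since p ≈ 0.364 > α = 0.02, fail to reject H0; the evidence is not statistically significant.

-0.3505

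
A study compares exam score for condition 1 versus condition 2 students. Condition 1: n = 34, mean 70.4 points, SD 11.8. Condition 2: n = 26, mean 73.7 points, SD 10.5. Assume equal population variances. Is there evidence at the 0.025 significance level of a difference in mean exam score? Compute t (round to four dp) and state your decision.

t = -1.1251; fail to reject H0

Let group 1 = condition 1, group 2 = condition 2. H0: μ_1 = μ_2; H1: μ_1 ≠ μ_2 (two-sample pooled-variance t-test, two-sided).
s_p² = [(34−1)·11.8² + (26−1)·10.5²]/(34+26−2) = 126.744
t = (70.4 − 73.7)/√[126.744·(1/34 + 1/26)] = -1.1251
df = n₁ + n₂ − 2 = 58
Two-sided p-value ≈ 0.2652
Since p ≈ 0.2652 > α = 0.025, fail to reject H0; the data do not provide sufficient evidence against H0.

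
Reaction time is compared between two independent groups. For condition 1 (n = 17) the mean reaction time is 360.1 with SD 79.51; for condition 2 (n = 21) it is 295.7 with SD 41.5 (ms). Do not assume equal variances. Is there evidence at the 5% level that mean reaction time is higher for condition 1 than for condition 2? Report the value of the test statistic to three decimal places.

Let group 1 = condition 1, group 2 = condition 2. H0: μ_1 = μ_2; H1: μ_1 > μ_2 (Welch's two-sample t-test, right-tailed).
t = (x̄_1 − x̄_2)/√(s_1²/n_1 + s_2²/n_2) = (360.1 − 295.7)/√(79.51²/17 + 41.5²/21) = 3.023
Welch–Satterthwaite df ≈ 22.94
p-value = P(T ≥ 3.023) ≈ 0.003
Since p ≈ 0.003 < α = 0.05, reject H0; the data support H1.

3.023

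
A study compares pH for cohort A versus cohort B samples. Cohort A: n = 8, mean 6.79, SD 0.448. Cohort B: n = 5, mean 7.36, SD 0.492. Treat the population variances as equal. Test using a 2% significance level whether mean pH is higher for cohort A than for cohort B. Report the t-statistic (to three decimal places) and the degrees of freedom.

Let group 1 = cohort A, group 2 = cohort B. H0: μ_1 = μ_2; H1: μ_1 > μ_2 (two-sample pooled-variance t-test, right-tailed).
s_p² = [(8−1)·0.448² + (5−1)·0.492²]/(8+5−2) = 0.215744
t = (6.79 − 7.36)/√[0.215744·(1/8 + 1/5)] = -2.153
df = n₁ + n₂ − 2 = 11
p-value = P(T ≥ -2.153) ≈ 0.973
Since p ≈ 0.973 > α = 0.02, fail to reject H0; the evidence is not statistically significant.

t = -2.153, df = 11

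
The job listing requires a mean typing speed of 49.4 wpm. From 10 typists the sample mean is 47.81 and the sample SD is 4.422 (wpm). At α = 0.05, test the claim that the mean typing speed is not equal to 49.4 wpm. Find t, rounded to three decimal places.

H0: μ = 49.4; H1: μ ≠ 49.4 (one-sample t-test, two-sided).
t = (x̄ − μ₀)/(s/√n) = (47.81 − 49.4)/(4.422/√10) = -1.137
df = n − 1 = 9
Two-sided p-value ≈ 0.285
Since p ≈ 0.285 > α = 0.05, fail to reject H0; the evidence is not statistically significant.

-1.137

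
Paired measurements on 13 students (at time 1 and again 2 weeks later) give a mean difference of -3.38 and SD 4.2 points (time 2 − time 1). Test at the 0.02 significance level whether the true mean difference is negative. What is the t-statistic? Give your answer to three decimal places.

-2.902

H0: μ_d = 0; H1: μ_d < 0 (paired t-test on the differences, left-tailed).
t = d̄/(s_d/√n) = -3.38/(4.2/√13) = -2.902
df = n − 1 = 12
p-value = P(T ≤ -2.902) ≈ 0.0066
Since p ≈ 0.0066 < α = 0.02, reject H0; the evidence is statistically significant.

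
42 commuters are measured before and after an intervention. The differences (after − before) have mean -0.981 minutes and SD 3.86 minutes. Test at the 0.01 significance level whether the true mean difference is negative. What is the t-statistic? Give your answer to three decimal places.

-1.647

H0: μ_d = 0; H1: μ_d < 0 (paired t-test on the differences, left-tailed).
t = d̄/(s_d/√n) = -0.981/(3.86/√42) = -1.647
df = n − 1 = 41
p-value = P(T ≤ -1.647) ≈ 0.054
Since p ≈ 0.054 > α = 0.01, fail to reject H0; the evidence is not statistically significant.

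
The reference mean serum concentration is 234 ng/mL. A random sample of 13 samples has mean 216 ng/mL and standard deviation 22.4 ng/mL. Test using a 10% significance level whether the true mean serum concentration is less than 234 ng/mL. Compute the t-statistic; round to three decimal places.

-2.897

H0: μ = 234; H1: μ < 234 (one-sample t-test, left-tailed).
t = (x̄ − μ₀)/(s/√n) = (216 − 234)/(22.4/√13) = -2.897
df = n − 1 = 12
p-value = P(T ≤ -2.897) ≈ 0.007
Since p ≈ 0.007 < α = 0.1, reject H0; the data support H1.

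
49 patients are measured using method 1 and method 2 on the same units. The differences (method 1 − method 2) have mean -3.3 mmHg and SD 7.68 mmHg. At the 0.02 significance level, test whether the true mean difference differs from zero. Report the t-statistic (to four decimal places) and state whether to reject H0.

H0: μ_d = 0; H1: μ_d ≠ 0 (paired t-test on the differences, two-sided).
t = d̄/(s_d/√n) = -3.3/(7.68/√49) = -3.0078
df = n − 1 = 48
Two-sided p-value ≈ 0.004
Since p ≈ 0.004 < α = 0.02, reject H0; the evidence is statistically significant.

t = -3.0078; reject H0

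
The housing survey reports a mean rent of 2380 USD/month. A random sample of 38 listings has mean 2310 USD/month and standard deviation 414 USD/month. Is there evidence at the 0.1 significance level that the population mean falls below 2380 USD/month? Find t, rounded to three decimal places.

H0: μ = 2380; H1: μ < 2380 (one-sample t-test, left-tailed).
t = (x̄ − μ₀)/(s/√n) = (2310 − 2380)/(414/√38) = -1.042
df = n − 1 = 37
p-value = P(T ≤ -1.042) ≈ 0.152
Since p ≈ 0.152 > α = 0.1, fail to reject H0; the evidence is not statistically significant.

-1.042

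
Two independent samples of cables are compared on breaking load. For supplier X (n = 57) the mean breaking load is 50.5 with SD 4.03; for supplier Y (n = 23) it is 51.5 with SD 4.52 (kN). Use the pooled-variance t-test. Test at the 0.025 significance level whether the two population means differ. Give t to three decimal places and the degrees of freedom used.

Let group 1 = supplier X, group 2 = supplier Y. H0: μ_1 = μ_2; H1: μ_1 ≠ μ_2 (two-sample pooled-variance t-test, two-sided).
s_p² = [(57−1)·4.03² + (23−1)·4.52²]/(57+23−2) = 17.4226
t = (50.5 − 51.5)/√[17.4226·(1/57 + 1/23)] = -0.970
df = n₁ + n₂ − 2 = 78
Two-sided p-value ≈ 0.335
Since p ≈ 0.335 > α = 0.025, fail to reject H0; the evidence is not statistically significant.

t = -0.970, df = 78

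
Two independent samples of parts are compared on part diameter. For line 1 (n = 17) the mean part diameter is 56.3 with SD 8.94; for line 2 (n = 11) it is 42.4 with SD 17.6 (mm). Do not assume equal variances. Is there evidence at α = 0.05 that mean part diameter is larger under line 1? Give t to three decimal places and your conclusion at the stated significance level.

t = 2.425; reject H0

Let group 1 = line 1, group 2 = line 2. H0: μ_1 = μ_2; H1: μ_1 > μ_2 (Welch's two-sample t-test, right-tailed).
t = (x̄_1 − x̄_2)/√(s_1²/n_1 + s_2²/n_2) = (56.3 − 42.4)/√(8.94²/17 + 17.6²/11) = 2.425
Welch–Satterthwaite df ≈ 13.38
p-value = P(T ≥ 2.425) ≈ 0.0151
Since p ≈ 0.0151 < α = 0.05, reject H0; the data support H1.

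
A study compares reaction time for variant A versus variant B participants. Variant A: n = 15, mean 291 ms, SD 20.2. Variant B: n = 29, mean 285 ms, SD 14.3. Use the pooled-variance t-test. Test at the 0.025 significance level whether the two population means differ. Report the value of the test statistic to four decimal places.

Let group 1 = variant A, group 2 = variant B. H0: μ_1 = μ_2; H1: μ_1 ≠ μ_2 (two-sample pooled-variance t-test, two-sided).
s_p² = [(15−1)·20.2² + (29−1)·14.3²]/(15+29−2) = 272.34
t = (291 − 285)/√[272.34·(1/15 + 1/29)] = 1.1432
df = n₁ + n₂ − 2 = 42
Two-sided p-value ≈ 0.259
Since p ≈ 0.259 > α = 0.025, fail to reject H0; the evidence is not statistically significant.

1.1432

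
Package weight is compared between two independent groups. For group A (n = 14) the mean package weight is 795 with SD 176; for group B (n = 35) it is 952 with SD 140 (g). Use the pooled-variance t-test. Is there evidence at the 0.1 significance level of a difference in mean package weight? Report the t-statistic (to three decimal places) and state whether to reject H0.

t = -3.292; reject H0

Let group 1 = group A, group 2 = group B. H0: μ_1 = μ_2; H1: μ_1 ≠ μ_2 (two-sample pooled-variance t-test, two-sided).
s_p² = [(14−1)·176² + (35−1)·140²]/(14+35−2) = 22746.6
t = (795 − 952)/√[22746.6·(1/14 + 1/35)] = -3.292
df = n₁ + n₂ − 2 = 47
Two-sided p-value ≈ 0.002
Since p ≈ 0.002 < α = 0.1, reject H0; the evidence is statistically significant.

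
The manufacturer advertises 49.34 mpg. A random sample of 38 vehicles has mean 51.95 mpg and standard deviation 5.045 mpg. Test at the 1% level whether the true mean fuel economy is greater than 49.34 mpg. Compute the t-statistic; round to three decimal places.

H0: μ = 49.34; H1: μ > 49.34 (one-sample t-test, right-tailed).
t = (x̄ − μ₀)/(s/√n) = (51.95 − 49.34)/(5.045/√38) = 3.189
df = n − 1 = 37
p-value = P(T ≥ 3.189) ≈ 0.001
Since p ≈ 0.001 < α = 0.01, reject H0; the evidence is statistically significant.

3.189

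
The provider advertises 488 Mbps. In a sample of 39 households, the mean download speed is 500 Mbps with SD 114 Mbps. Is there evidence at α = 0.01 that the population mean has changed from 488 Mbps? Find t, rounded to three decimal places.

0.657

H0: μ = 488; H1: μ ≠ 488 (one-sample t-test, two-sided).
t = (x̄ − μ₀)/(s/√n) = (500 − 488)/(114/√39) = 0.657
df = n − 1 = 38
Two-sided p-value ≈ 0.515
Since p ≈ 0.515 > α = 0.01, fail to reject H0; the data do not provide sufficient evidence against H0.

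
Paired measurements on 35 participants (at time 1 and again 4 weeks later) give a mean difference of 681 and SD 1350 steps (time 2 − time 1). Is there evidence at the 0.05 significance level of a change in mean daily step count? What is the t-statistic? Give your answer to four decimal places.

2.9843

H0: μ_d = 0; H1: μ_d ≠ 0 (paired t-test on the differences, two-sided).
t = d̄/(s_d/√n) = 681/(1350/√35) = 2.9843
df = n − 1 = 34
Two-sided p-value ≈ 0.0052
Since p ≈ 0.0052 < α = 0.05, reject H0; the data support H1.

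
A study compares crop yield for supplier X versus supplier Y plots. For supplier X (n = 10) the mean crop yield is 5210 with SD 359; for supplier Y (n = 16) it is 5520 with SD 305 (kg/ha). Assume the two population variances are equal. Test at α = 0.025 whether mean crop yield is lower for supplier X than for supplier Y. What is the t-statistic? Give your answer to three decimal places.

-2.357

Let group 1 = supplier X, group 2 = supplier Y. H0: μ_1 = μ_2; H1: μ_1 < μ_2 (two-sample pooled-variance t-test, left-tailed).
s_p² = [(10−1)·359² + (16−1)·305²]/(10+16−2) = 106471
t = (5210 − 5520)/√[106471·(1/10 + 1/16)] = -2.357
df = n₁ + n₂ − 2 = 24
p-value = P(T ≤ -2.357) ≈ 0.013
Since p ≈ 0.013 < α = 0.025, reject H0; the data support H1.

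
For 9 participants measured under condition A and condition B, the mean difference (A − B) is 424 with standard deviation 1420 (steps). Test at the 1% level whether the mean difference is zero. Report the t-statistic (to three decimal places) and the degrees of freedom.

t = 0.896, df = 8

H0: μ_d = 0; H1: μ_d ≠ 0 (paired t-test on the differences, two-sided).
t = d̄/(s_d/√n) = 424/(1420/√9) = 0.896
df = n − 1 = 8
Two-sided p-value ≈ 0.397
Since p ≈ 0.397 > α = 0.01, fail to reject H0; the data do not provide sufficient evidence against H0.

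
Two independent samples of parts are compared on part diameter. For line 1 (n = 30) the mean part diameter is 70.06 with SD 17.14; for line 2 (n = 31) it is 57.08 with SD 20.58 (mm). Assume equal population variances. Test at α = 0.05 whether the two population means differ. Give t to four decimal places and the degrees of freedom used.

Let group 1 = line 1, group 2 = line 2. H0: μ_1 = μ_2; H1: μ_1 ≠ μ_2 (two-sample pooled-variance t-test, two-sided).
s_p² = [(30−1)·17.14² + (31−1)·20.58²]/(30+31−2) = 359.758
t = (70.06 − 57.08)/√[359.758·(1/30 + 1/31)] = 2.6721
df = n₁ + n₂ − 2 = 59
Two-sided p-value ≈ 0.0097
Since p ≈ 0.0097 < α = 0.05, reject H0; the evidence is statistically significant.

t = 2.6721, df = 59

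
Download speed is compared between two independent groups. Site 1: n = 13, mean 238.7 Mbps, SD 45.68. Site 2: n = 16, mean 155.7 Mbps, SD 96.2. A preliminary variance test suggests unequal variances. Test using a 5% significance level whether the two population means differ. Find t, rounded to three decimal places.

Let group 1 = site 1, group 2 = site 2. H0: μ_1 = μ_2; H1: μ_1 ≠ μ_2 (Welch's two-sample t-test, two-sided).
t = (x̄_1 − x̄_2)/√(s_1²/n_1 + s_2²/n_2) = (238.7 − 155.7)/√(45.68²/13 + 96.2²/16) = 3.053
Welch–Satterthwaite df ≈ 22.33
Two-sided p-value ≈ 0.006
Since p ≈ 0.006 < α = 0.05, reject H0; the data support H1.

3.053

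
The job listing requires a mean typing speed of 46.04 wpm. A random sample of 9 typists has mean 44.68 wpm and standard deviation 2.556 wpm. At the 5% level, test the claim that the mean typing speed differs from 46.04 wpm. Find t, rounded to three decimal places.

-1.596

H0: μ = 46.04; H1: μ ≠ 46.04 (one-sample t-test, two-sided).
t = (x̄ − μ₀)/(s/√n) = (44.68 − 46.04)/(2.556/√9) = -1.596
df = n − 1 = 8
Two-sided p-value ≈ 0.1491
Since p ≈ 0.1491 > α = 0.05, fail to reject H0; the evidence is not statistically significant.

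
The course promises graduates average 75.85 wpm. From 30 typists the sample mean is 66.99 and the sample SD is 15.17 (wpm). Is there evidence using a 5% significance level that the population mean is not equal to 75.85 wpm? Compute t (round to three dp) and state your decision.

t = -3.199; reject H0

H0: μ = 75.85; H1: μ ≠ 75.85 (one-sample t-test, two-sided).
t = (x̄ − μ₀)/(s/√n) = (66.99 − 75.85)/(15.17/√30) = -3.199
df = n − 1 = 29
Two-sided p-value ≈ 0.0033
Since p ≈ 0.0033 < α = 0.05, reject H0; the data support H1.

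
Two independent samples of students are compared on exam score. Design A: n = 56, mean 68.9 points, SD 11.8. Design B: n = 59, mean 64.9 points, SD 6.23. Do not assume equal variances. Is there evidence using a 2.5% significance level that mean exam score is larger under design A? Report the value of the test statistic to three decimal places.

Let group 1 = design A, group 2 = design B. H0: μ_1 = μ_2; H1: μ_1 > μ_2 (Welch's two-sample t-test, right-tailed).
t = (x̄_1 − x̄_2)/√(s_1²/n_1 + s_2²/n_2) = (68.9 − 64.9)/√(11.8²/56 + 6.23²/59) = 2.256
Welch–Satterthwaite df ≈ 82.48
p-value = P(T ≥ 2.256) ≈ 0.013
Since p ≈ 0.013 < α = 0.025, reject H0; the data support H1.

2.256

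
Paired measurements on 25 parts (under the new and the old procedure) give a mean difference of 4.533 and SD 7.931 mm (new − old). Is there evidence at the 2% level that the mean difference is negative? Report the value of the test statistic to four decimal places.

H0: μ_d = 0; H1: μ_d < 0 (paired t-test on the differences, left-tailed).
t = d̄/(s_d/√n) = 4.533/(7.931/√25) = 2.8578
df = n − 1 = 24
p-value = P(T ≤ 2.8578) ≈ 0.9957
Since p ≈ 0.9957 > α = 0.02, fail to reject H0; the data do not provide sufficient evidence against H0.

2.8578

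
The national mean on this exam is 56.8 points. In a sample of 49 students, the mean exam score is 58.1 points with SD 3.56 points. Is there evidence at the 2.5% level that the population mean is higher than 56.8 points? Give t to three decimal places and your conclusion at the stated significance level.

t = 2.556; reject H0

H0: μ = 56.8; H1: μ > 56.8 (one-sample t-test, right-tailed).
t = (x̄ − μ₀)/(s/√n) = (58.1 − 56.8)/(3.56/√49) = 2.556
df = n − 1 = 48
p-value = P(T ≥ 2.556) ≈ 0.007
Since p ≈ 0.007 < α = 0.025, reject H0; the evidence is statistically significant.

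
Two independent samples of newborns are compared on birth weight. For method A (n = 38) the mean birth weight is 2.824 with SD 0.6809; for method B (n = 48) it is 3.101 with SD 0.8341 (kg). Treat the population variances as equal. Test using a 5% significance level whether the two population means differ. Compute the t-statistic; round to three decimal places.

Let group 1 = method A, group 2 = method B. H0: μ_1 = μ_2; H1: μ_1 ≠ μ_2 (two-sample pooled-variance t-test, two-sided).
s_p² = [(38−1)·0.6809² + (48−1)·0.8341²]/(38+48−2) = 0.593489
t = (2.824 − 3.101)/√[0.593489·(1/38 + 1/48)] = -1.656
df = n₁ + n₂ − 2 = 84
Two-sided p-value ≈ 0.1015
Since p ≈ 0.1015 > α = 0.05, fail to reject H0; the evidence is not statistically significant.

-1.656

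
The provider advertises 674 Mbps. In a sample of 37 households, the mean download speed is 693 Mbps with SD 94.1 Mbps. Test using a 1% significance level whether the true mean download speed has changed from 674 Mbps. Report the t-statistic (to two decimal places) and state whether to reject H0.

H0: μ = 674; H1: μ ≠ 674 (one-sample t-test, two-sided).
t = (x̄ − μ₀)/(s/√n) = (693 − 674)/(94.1/√37) = 1.23
df = n − 1 = 36
Two-sided p-value ≈ 0.227
Since p ≈ 0.227 > α = 0.01, fail to reject H0; the data do not provide sufficient evidence against H0.

t = 1.23; fail to reject H0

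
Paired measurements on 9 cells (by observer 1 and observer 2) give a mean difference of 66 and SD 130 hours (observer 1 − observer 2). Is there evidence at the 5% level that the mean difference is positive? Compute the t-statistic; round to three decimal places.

H0: μ_d = 0; H1: μ_d > 0 (paired t-test on the differences, right-tailed).
t = d̄/(s_d/√n) = 66/(130/√9) = 1.523
df = n − 1 = 8
p-value = P(T ≥ 1.523) ≈ 0.083
Since p ≈ 0.083 > α = 0.05, fail to reject H0; the data do not provide sufficient evidence against H0.

1.523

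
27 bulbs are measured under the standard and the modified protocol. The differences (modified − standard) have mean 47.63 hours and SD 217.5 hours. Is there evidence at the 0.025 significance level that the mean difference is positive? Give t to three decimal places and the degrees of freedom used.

H0: μ_d = 0; H1: μ_d > 0 (paired t-test on the differences, right-tailed).
t = d̄/(s_d/√n) = 47.63/(217.5/√27) = 1.138
df = n − 1 = 26
p-value = P(T ≥ 1.138) ≈ 0.133
Since p ≈ 0.133 > α = 0.025, fail to reject H0; the evidence is not statistically significant.

t = 1.138, df = 26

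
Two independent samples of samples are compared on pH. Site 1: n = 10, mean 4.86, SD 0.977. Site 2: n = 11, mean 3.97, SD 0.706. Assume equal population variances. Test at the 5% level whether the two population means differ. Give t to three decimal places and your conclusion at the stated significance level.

t = 2.410; reject H0

Let group 1 = site 1, group 2 = site 2. H0: μ_1 = μ_2; H1: μ_1 ≠ μ_2 (two-sample pooled-variance t-test, two-sided).
s_p² = [(10−1)·0.977² + (11−1)·0.706²]/(10+11−2) = 0.71448
t = (4.86 − 3.97)/√[0.71448·(1/10 + 1/11)] = 2.410
df = n₁ + n₂ − 2 = 19
Two-sided p-value ≈ 0.026
Since p ≈ 0.026 < α = 0.05, reject H0; the evidence is statistically significant.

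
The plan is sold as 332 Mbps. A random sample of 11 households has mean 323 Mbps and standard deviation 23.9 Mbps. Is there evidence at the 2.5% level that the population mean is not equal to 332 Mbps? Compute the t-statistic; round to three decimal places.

-1.249

H0: μ = 332; H1: μ ≠ 332 (one-sample t-test, two-sided).
t = (x̄ − μ₀)/(s/√n) = (323 − 332)/(23.9/√11) = -1.249
df = n − 1 = 10
Two-sided p-value ≈ 0.240
Since p ≈ 0.240 > α = 0.025, fail to reject H0; the data do not provide sufficient evidence against H0.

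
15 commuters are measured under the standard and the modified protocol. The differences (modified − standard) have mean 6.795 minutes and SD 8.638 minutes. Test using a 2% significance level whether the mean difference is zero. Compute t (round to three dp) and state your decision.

t = 3.047; reject H0

H0: μ_d = 0; H1: μ_d ≠ 0 (paired t-test on the differences, two-sided).
t = d̄/(s_d/√n) = 6.795/(8.638/√15) = 3.047
df = n − 1 = 14
Two-sided p-value ≈ 0.0087
Since p ≈ 0.0087 < α = 0.02, reject H0; the data support H1.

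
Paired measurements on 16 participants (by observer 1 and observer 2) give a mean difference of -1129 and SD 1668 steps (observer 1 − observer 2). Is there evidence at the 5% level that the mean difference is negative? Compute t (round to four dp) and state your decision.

t = -2.7074; reject H0

H0: μ_d = 0; H1: μ_d < 0 (paired t-test on the differences, left-tailed).
t = d̄/(s_d/√n) = -1129/(1668/√16) = -2.7074
df = n − 1 = 15
p-value = P(T ≤ -2.7074) ≈ 0.008
Since p ≈ 0.008 < α = 0.05, reject H0; the evidence is statistically significant.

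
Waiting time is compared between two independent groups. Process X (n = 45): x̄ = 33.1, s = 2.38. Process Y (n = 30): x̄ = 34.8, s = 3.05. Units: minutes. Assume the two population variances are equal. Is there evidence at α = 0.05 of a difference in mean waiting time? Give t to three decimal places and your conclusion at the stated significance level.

t = -2.705; reject H0

Let group 1 = process X, group 2 = process Y. H0: μ_1 = μ_2; H1: μ_1 ≠ μ_2 (two-sample pooled-variance t-test, two-sided).
s_p² = [(45−1)·2.38² + (30−1)·3.05²]/(45+30−2) = 7.10967
t = (33.1 − 34.8)/√[7.10967·(1/45 + 1/30)] = -2.705
df = n₁ + n₂ − 2 = 73
Two-sided p-value ≈ 0.0085
Since p ≈ 0.0085 < α = 0.05, reject H0; the data support H1.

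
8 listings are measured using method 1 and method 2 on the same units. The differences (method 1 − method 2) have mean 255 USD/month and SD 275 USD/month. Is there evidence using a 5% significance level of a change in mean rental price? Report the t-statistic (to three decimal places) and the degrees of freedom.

H0: μ_d = 0; H1: μ_d ≠ 0 (paired t-test on the differences, two-sided).
t = d̄/(s_d/√n) = 255/(275/√8) = 2.623
df = n − 1 = 7
Two-sided p-value ≈ 0.0343
Since p ≈ 0.0343 < α = 0.05, reject H0; the evidence is statistically significant.

t = 2.623, df = 7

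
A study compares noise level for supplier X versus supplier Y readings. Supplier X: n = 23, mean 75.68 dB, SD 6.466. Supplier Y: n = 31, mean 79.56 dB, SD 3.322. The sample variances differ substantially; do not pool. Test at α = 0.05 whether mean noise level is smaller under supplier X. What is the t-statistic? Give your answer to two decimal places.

-2.63

Let group 1 = supplier X, group 2 = supplier Y. H0: μ_1 = μ_2; H1: μ_1 < μ_2 (Welch's two-sample t-test, left-tailed).
t = (x̄_1 − x̄_2)/√(s_1²/n_1 + s_2²/n_2) = (75.68 − 79.56)/√(6.466²/23 + 3.322²/31) = -2.63
Welch–Satterthwaite df ≈ 30.60
p-value = P(T ≤ -2.63) ≈ 0.007
Since p ≈ 0.007 < α = 0.05, reject H0; the data support H1.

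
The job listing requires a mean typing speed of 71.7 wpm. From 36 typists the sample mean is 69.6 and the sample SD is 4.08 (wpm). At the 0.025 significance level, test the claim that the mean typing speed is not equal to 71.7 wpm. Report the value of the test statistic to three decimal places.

-3.088

H0: μ = 71.7; H1: μ ≠ 71.7 (one-sample t-test, two-sided).
t = (x̄ − μ₀)/(s/√n) = (69.6 − 71.7)/(4.08/√36) = -3.088
df = n − 1 = 35
Two-sided p-value ≈ 0.0039
Since p ≈ 0.0039 < α = 0.025, reject H0; the data support H1.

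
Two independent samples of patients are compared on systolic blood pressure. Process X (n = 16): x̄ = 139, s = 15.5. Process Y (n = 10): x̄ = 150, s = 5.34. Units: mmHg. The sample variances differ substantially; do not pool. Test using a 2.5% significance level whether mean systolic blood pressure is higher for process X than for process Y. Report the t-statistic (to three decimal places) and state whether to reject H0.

Let group 1 = process X, group 2 = process Y. H0: μ_1 = μ_2; H1: μ_1 > μ_2 (Welch's two-sample t-test, right-tailed).
t = (x̄_1 − x̄_2)/√(s_1²/n_1 + s_2²/n_2) = (139 − 150)/√(15.5²/16 + 5.34²/10) = -2.602
Welch–Satterthwaite df ≈ 20.03
p-value = P(T ≥ -2.602) ≈ 0.991
Since p ≈ 0.991 > α = 0.025, fail to reject H0; the data do not provide sufficient evidence against H0.

t = -2.602; fail to reject H0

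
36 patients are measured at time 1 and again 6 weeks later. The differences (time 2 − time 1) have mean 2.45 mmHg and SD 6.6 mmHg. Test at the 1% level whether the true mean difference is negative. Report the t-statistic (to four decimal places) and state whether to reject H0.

t = 2.2273; fail to reject H0

H0: μ_d = 0; H1: μ_d < 0 (paired t-test on the differences, left-tailed).
t = d̄/(s_d/√n) = 2.45/(6.6/√36) = 2.2273
df = n − 1 = 35
p-value = P(T ≤ 2.2273) ≈ 0.9838
Since p ≈ 0.9838 > α = 0.01, fail to reject H0; the evidence is not statistically significant.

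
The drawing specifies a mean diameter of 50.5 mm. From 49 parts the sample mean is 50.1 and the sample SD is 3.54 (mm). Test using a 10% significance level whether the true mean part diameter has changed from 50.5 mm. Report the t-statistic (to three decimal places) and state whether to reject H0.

t = -0.791; fail to reject H0

H0: μ = 50.5; H1: μ ≠ 50.5 (one-sample t-test, two-sided).
t = (x̄ − μ₀)/(s/√n) = (50.1 − 50.5)/(3.54/√49) = -0.791
df = n − 1 = 48
Two-sided p-value ≈ 0.433
Since p ≈ 0.433 > α = 0.1, fail to reject H0; the data do not provide sufficient evidence against H0.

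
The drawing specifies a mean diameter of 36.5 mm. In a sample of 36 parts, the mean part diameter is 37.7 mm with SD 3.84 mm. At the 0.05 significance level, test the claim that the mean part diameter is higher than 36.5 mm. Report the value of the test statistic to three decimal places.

H0: μ = 36.5; H1: μ > 36.5 (one-sample t-test, right-tailed).
t = (x̄ − μ₀)/(s/√n) = (37.7 − 36.5)/(3.84/√36) = 1.875
df = n − 1 = 35
p-value = P(T ≥ 1.875) ≈ 0.0346
Since p ≈ 0.0346 < α = 0.05, reject H0; the data support H1.

1.875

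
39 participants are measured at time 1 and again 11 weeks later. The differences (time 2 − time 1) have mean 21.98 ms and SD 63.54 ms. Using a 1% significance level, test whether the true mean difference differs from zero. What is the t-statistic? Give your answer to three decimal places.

2.160

H0: μ_d = 0; H1: μ_d ≠ 0 (paired t-test on the differences, two-sided).
t = d̄/(s_d/√n) = 21.98/(63.54/√39) = 2.160
df = n − 1 = 38
Two-sided p-value ≈ 0.0371
Since p ≈ 0.0371 > α = 0.01, fail to reject H0; the evidence is not statistically significant.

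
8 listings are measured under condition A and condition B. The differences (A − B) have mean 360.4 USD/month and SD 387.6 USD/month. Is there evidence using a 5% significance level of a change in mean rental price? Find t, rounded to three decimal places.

2.630

H0: μ_d = 0; H1: μ_d ≠ 0 (paired t-test on the differences, two-sided).
t = d̄/(s_d/√n) = 360.4/(387.6/√8) = 2.630
df = n − 1 = 7
Two-sided p-value ≈ 0.034
Since p ≈ 0.034 < α = 0.05, reject H0; the evidence is statistically significant.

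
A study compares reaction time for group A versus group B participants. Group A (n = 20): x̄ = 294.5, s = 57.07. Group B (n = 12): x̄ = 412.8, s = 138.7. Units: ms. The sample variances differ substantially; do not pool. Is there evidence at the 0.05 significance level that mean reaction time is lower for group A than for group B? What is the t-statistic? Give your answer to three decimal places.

Let group 1 = group A, group 2 = group B. H0: μ_1 = μ_2; H1: μ_1 < μ_2 (Welch's two-sample t-test, left-tailed).
t = (x̄_1 − x̄_2)/√(s_1²/n_1 + s_2²/n_2) = (294.5 − 412.8)/√(57.07²/20 + 138.7²/12) = -2.815
Welch–Satterthwaite df ≈ 13.27
p-value = P(T ≤ -2.815) ≈ 0.007
Since p ≈ 0.007 < α = 0.05, reject H0; the evidence is statistically significant.

-2.815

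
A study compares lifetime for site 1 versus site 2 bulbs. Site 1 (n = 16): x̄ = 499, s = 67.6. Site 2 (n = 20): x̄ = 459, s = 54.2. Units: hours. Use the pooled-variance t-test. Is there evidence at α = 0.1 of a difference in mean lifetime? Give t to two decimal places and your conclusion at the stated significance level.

t = 1.97; reject H0

Let group 1 = site 1, group 2 = site 2. H0: μ_1 = μ_2; H1: μ_1 ≠ μ_2 (two-sample pooled-variance t-test, two-sided).
s_p² = [(16−1)·67.6² + (20−1)·54.2²]/(16+20−2) = 3657.69
t = (499 − 459)/√[3657.69·(1/16 + 1/20)] = 1.97
df = n₁ + n₂ − 2 = 34
Two-sided p-value ≈ 0.0568
Since p ≈ 0.0568 < α = 0.1, reject H0; the evidence is statistically significant.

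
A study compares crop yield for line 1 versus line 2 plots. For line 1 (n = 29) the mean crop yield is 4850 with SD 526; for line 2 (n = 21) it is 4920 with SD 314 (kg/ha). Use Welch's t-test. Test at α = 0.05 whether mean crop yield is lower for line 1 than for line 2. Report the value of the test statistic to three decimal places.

-0.587

Let group 1 = line 1, group 2 = line 2. H0: μ_1 = μ_2; H1: μ_1 < μ_2 (Welch's two-sample t-test, left-tailed).
t = (x̄_1 − x̄_2)/√(s_1²/n_1 + s_2²/n_2) = (4850 − 4920)/√(526²/29 + 314²/21) = -0.587
Welch–Satterthwaite df ≈ 46.56
p-value = P(T ≤ -0.587) ≈ 0.2801
Since p ≈ 0.2801 > α = 0.05, fail to reject H0; the data do not provide sufficient evidence against H0.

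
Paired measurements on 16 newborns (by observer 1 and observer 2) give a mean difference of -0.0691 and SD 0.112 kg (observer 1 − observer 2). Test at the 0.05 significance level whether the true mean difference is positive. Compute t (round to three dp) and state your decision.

H0: μ_d = 0; H1: μ_d > 0 (paired t-test on the differences, right-tailed).
t = d̄/(s_d/√n) = -0.0691/(0.112/√16) = -2.468
df = n − 1 = 15
p-value = P(T ≥ -2.468) ≈ 0.9869
Since p ≈ 0.9869 > α = 0.05, fail to reject H0; the evidence is not statistically significant.

t = -2.468; fail to reject H0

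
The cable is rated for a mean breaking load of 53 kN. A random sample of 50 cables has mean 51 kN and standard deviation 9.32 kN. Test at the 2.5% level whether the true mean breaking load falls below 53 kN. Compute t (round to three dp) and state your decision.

t = -1.517; fail to reject H0

H0: μ = 53; H1: μ < 53 (one-sample t-test, left-tailed).
t = (x̄ − μ₀)/(s/√n) = (51 − 53)/(9.32/√50) = -1.517
df = n − 1 = 49
p-value = P(T ≤ -1.517) ≈ 0.068
Since p ≈ 0.068 > α = 0.025, fail to reject H0; the data do not provide sufficient evidence against H0.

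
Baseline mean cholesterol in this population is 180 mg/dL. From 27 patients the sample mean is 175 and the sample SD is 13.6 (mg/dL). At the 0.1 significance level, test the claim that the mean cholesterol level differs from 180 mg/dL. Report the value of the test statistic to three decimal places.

H0: μ = 180; H1: μ ≠ 180 (one-sample t-test, two-sided).
t = (x̄ − μ₀)/(s/√n) = (175 − 180)/(13.6/√27) = -1.910
df = n − 1 = 26
Two-sided p-value ≈ 0.0672
Since p ≈ 0.0672 < α = 0.1, reject H0; the data support H1.

-1.910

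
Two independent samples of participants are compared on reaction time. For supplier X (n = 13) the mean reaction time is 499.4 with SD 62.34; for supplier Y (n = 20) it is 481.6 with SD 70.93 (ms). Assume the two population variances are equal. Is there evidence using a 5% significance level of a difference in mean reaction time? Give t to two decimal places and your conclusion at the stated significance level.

t = 0.74; fail to reject H0

Let group 1 = supplier X, group 2 = supplier Y. H0: μ_1 = μ_2; H1: μ_1 ≠ μ_2 (two-sample pooled-variance t-test, two-sided).
s_p² = [(13−1)·62.34² + (20−1)·70.93²]/(13+20−2) = 4587.92
t = (499.4 − 481.6)/√[4587.92·(1/13 + 1/20)] = 0.74
df = n₁ + n₂ − 2 = 31
Two-sided p-value ≈ 0.4663
Since p ≈ 0.4663 > α = 0.05, fail to reject H0; the data do not provide sufficient evidence against H0.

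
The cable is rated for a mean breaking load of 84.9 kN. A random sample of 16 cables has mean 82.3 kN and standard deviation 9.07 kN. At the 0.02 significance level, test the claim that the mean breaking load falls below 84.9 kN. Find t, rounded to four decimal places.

-1.1466

H0: μ = 84.9; H1: μ < 84.9 (one-sample t-test, left-tailed).
t = (x̄ − μ₀)/(s/√n) = (82.3 − 84.9)/(9.07/√16) = -1.1466
df = n − 1 = 15
p-value = P(T ≤ -1.1466) ≈ 0.1347
Since p ≈ 0.1347 > α = 0.02, fail to reject H0; the evidence is not statistically significant.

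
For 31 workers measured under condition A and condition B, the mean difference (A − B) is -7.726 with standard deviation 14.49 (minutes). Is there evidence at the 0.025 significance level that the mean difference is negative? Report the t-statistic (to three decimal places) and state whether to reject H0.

t = -2.969; reject H0

H0: μ_d = 0; H1: μ_d < 0 (paired t-test on the differences, left-tailed).
t = d̄/(s_d/√n) = -7.726/(14.49/√31) = -2.969
df = n − 1 = 30
p-value = P(T ≤ -2.969) ≈ 0.0029
Since p ≈ 0.0029 < α = 0.025, reject H0; the data support H1.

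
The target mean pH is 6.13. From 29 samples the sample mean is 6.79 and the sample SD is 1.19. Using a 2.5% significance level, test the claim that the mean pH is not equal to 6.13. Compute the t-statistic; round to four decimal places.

H0: μ = 6.13; H1: μ ≠ 6.13 (one-sample t-test, two-sided).
t = (x̄ − μ₀)/(s/√n) = (6.79 − 6.13)/(1.19/√29) = 2.9867
df = n − 1 = 28
Two-sided p-value ≈ 0.0058
Since p ≈ 0.0058 < α = 0.025, reject H0; the evidence is statistically significant.

2.9867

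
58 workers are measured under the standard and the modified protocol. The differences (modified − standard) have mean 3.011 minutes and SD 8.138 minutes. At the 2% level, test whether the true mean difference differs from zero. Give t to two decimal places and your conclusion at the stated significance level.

H0: μ_d = 0; H1: μ_d ≠ 0 (paired t-test on the differences, two-sided).
t = d̄/(s_d/√n) = 3.011/(8.138/√58) = 2.82
df = n − 1 = 57
Two-sided p-value ≈ 0.007
Since p ≈ 0.007 < α = 0.02, reject H0; the data support H1.

t = 2.82; reject H0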